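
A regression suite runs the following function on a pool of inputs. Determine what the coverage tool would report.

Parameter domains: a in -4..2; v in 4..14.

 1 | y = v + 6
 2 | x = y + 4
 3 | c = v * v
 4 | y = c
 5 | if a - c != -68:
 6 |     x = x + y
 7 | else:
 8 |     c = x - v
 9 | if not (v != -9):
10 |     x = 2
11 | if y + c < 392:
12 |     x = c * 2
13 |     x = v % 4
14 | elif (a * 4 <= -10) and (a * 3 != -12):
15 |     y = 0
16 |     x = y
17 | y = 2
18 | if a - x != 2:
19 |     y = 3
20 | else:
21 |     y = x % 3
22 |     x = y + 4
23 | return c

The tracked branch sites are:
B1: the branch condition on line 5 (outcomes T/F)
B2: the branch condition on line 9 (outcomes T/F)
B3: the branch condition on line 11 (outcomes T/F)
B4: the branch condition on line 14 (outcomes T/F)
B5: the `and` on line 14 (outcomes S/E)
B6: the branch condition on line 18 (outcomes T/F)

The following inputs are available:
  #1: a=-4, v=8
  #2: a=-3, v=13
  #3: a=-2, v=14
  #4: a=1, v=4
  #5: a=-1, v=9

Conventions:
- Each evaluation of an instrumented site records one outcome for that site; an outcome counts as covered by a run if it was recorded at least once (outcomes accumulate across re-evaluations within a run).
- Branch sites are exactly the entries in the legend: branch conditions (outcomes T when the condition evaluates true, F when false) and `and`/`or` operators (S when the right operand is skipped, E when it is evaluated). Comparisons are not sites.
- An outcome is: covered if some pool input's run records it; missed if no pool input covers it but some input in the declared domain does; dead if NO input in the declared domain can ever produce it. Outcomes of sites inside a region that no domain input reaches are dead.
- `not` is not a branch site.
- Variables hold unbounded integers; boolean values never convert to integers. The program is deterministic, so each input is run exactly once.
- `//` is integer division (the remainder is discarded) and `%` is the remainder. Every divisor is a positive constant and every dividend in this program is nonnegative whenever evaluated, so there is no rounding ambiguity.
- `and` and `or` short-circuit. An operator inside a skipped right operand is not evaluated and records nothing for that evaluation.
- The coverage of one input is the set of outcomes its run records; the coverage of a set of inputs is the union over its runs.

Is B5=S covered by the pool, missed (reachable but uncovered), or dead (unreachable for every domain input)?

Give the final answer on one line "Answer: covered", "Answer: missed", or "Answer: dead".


B5=S is recorded by pool input(s) 3 -> covered
Answer: covered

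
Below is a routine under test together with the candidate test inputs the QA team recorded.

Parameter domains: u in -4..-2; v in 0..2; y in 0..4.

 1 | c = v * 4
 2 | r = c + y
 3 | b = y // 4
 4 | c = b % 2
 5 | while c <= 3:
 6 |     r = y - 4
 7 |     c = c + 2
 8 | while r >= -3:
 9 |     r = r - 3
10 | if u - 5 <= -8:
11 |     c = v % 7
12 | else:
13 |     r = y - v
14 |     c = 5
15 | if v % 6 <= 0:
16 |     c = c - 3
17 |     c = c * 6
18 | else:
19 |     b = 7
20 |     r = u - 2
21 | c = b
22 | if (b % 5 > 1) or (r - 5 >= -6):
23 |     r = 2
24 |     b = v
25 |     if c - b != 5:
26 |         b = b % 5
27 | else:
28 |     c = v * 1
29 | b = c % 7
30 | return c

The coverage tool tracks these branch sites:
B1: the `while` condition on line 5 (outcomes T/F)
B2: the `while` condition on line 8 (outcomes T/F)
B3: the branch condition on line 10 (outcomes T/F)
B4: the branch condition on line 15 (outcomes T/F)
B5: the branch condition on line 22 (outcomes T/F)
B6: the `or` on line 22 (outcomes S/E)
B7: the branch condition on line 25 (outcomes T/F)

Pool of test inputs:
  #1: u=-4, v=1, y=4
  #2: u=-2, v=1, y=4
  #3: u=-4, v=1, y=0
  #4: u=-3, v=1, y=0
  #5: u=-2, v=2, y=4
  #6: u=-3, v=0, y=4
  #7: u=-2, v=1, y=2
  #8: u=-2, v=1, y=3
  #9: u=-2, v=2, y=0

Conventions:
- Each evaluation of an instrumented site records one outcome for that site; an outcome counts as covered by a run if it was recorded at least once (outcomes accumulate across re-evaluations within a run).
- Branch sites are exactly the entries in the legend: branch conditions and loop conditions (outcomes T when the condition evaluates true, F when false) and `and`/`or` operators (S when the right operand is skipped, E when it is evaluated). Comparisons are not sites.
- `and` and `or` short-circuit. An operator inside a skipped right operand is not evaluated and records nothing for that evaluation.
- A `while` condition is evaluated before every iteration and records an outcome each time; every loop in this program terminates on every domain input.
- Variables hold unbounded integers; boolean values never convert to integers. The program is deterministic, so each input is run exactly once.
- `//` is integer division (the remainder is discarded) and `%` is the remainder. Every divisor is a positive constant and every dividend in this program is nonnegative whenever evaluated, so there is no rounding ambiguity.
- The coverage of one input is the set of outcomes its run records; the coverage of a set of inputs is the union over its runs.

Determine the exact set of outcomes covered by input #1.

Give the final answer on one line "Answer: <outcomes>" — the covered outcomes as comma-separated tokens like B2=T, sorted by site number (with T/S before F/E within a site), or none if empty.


Running input #1 (u=-4, v=1, y=4), event by event:
  B1->T, B1->T, B1->F, B2->T, B2->T, B2->F, B3->T, B4->F, B6->S, B5->T
  B7->T
deduplicating events, the covered set is: B1=T, B1=F, B2=T, B2=F, B3=T, B4=F, B5=T, B6=S, B7=T
Answer: B1=T, B1=F, B2=T, B2=F, B3=T, B4=F, B5=T, B6=S, B7=T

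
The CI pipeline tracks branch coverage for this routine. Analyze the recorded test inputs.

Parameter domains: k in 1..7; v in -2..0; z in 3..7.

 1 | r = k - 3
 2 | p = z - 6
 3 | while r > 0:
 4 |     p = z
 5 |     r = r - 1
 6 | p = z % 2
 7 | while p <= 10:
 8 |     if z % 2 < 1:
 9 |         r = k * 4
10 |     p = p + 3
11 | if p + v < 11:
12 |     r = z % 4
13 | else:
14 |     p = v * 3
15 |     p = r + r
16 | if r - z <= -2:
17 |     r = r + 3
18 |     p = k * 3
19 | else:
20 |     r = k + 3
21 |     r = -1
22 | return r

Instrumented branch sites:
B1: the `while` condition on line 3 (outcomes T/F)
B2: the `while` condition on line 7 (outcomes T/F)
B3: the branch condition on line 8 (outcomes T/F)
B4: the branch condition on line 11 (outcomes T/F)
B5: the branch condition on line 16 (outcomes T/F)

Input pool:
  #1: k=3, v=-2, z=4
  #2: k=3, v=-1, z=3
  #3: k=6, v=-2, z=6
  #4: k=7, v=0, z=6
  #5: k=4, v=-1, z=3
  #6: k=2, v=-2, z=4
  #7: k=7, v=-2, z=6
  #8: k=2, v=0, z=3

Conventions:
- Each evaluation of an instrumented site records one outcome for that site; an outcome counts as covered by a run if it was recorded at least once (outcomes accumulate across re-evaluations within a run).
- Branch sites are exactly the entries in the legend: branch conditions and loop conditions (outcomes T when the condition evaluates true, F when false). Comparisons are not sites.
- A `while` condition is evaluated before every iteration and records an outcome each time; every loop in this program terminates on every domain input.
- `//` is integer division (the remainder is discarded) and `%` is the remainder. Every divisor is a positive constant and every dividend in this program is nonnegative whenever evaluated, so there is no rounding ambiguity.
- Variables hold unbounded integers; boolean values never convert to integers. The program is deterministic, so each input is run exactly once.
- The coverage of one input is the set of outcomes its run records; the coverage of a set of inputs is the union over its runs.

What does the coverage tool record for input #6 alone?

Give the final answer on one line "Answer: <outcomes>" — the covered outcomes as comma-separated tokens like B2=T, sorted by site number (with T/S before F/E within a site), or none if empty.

Simulating input #6 (k=2, v=-2, z=4) step by step:
  B1->F, B2->T, B3->T, B2->T, B3->T, B2->T, B3->T, B2->T, B3->T, B2->F
  B4->T, B5->T
collecting distinct outcomes: B1=F, B2=T, B2=F, B3=T, B4=T, B5=T

Answer: B1=F, B2=T, B2=F, B3=T, B4=T, B5=T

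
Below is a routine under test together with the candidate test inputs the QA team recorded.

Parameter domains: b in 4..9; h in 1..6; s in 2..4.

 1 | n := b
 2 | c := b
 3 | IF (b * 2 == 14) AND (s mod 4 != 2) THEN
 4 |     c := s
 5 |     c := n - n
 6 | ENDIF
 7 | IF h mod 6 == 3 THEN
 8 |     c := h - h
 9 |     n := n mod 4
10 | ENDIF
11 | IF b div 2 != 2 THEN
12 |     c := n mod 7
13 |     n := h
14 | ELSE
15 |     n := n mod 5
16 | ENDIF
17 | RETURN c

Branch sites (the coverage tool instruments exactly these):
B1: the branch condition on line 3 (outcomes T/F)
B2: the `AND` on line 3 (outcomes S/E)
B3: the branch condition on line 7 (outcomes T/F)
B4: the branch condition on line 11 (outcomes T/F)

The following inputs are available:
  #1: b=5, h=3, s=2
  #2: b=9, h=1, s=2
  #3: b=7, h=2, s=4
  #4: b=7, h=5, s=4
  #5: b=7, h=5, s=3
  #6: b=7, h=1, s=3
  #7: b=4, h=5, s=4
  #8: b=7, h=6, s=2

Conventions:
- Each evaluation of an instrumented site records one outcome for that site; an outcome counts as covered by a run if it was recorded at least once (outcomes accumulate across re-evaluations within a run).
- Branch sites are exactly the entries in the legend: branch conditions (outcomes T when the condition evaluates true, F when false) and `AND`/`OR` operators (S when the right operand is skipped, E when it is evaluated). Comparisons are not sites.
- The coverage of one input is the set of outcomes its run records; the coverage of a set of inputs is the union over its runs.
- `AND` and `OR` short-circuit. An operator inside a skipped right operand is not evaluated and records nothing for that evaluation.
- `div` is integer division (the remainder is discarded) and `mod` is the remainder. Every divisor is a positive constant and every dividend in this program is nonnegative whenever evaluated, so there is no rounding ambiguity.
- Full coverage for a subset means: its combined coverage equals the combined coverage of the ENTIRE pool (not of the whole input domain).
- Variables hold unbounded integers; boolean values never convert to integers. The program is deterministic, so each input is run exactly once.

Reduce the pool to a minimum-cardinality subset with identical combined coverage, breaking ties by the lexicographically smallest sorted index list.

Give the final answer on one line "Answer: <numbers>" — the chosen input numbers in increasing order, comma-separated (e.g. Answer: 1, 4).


test 1 (b=5, h=3, s=2) fires B2->S, B1->F, B3->T, B4->F; hits B1=F, B2=S, B3=T, B4=F
test 2 (b=9, h=1, s=2) fires B2->S, B1->F, B3->F, B4->T; hits B1=F, B2=S, B3=F, B4=T
test 3 (b=7, h=2, s=4) fires B2->E, B1->T, B3->F, B4->T; hits B1=T, B2=E, B3=F, B4=T
test 4 (b=7, h=5, s=4) fires B2->E, B1->T, B3->F, B4->T; hits B1=T, B2=E, B3=F, B4=T
test 5 (b=7, h=5, s=3) fires B2->E, B1->T, B3->F, B4->T; hits B1=T, B2=E, B3=F, B4=T
test 6 (b=7, h=1, s=3) fires B2->E, B1->T, B3->F, B4->T; hits B1=T, B2=E, B3=F, B4=T
test 7 (b=4, h=5, s=4) fires B2->S, B1->F, B3->F, B4->F; hits B1=F, B2=S, B3=F, B4=F
test 8 (b=7, h=6, s=2) fires B2->E, B1->F, B3->F, B4->T; hits B1=F, B2=E, B3=F, B4=T
the full pool covers 8 outcomes: B1=T, B1=F, B2=S, B2=E, B3=T, B3=F, B4=T, B4=F
every size-1 subset falls short of the 8 outcomes (best: 4/8)
size 2: inputs {1, 3} cover all 8 outcomes, and no lexicographically smaller subset of this size does
Answer: 1, 3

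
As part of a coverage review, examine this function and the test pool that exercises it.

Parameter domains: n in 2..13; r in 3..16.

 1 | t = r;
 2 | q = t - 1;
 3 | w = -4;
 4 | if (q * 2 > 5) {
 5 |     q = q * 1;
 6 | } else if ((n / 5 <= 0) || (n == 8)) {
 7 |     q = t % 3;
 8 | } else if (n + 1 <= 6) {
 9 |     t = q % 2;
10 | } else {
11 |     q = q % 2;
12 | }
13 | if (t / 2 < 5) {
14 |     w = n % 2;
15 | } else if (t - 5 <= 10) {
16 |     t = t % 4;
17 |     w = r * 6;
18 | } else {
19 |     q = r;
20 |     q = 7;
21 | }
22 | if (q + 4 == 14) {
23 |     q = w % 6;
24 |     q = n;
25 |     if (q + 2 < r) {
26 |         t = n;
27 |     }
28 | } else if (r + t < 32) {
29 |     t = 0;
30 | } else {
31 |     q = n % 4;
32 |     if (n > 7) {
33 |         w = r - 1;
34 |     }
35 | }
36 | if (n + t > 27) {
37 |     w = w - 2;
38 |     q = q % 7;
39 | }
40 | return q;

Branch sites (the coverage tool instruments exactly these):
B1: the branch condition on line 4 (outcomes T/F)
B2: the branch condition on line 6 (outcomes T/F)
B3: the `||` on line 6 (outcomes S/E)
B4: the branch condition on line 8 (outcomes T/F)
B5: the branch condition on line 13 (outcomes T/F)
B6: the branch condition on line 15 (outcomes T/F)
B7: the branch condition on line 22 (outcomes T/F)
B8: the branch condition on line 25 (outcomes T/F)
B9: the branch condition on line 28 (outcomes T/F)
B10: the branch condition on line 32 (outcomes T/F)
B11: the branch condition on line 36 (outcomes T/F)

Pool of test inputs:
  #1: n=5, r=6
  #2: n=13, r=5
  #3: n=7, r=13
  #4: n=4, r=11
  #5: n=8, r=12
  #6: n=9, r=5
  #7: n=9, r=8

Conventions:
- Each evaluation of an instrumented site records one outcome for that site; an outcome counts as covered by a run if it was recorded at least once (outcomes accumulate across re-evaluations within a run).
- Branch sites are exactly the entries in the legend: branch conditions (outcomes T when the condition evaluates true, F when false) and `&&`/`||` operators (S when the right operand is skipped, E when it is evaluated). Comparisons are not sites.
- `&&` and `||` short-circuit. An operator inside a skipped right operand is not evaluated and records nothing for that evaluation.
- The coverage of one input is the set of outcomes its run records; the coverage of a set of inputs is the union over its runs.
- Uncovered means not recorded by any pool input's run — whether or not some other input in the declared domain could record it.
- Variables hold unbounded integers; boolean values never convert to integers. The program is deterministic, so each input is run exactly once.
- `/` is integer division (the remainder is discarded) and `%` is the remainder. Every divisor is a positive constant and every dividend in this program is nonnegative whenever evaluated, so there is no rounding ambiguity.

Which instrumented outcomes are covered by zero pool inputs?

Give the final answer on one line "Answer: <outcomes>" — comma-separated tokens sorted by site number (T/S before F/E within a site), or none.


#1 (n=5, r=6) -> covered: B1=T, B5=T, B7=F, B9=T, B11=F
#2 (n=13, r=5) -> covered: B1=T, B5=T, B7=F, B9=T, B11=F
#3 (n=7, r=13) -> covered: B1=T, B5=F, B6=T, B7=F, B9=T, B11=F
#4 (n=4, r=11) -> covered: B1=T, B5=F, B6=T, B7=T, B8=T, B11=F
#5 (n=8, r=12) -> covered: B1=T, B5=F, B6=T, B7=F, B9=T, B11=F
#6 (n=9, r=5) -> covered: B1=T, B5=T, B7=F, B9=T, B11=F
#7 (n=9, r=8) -> covered: B1=T, B5=T, B7=F, B9=T, B11=F
union over the pool: B1=T, B5=T, B5=F, B6=T, B7=T, B7=F, B8=T, B9=T, B11=F
uncovered (13 of 22): B1=F, B2=T, B2=F, B3=S, B3=E, B4=T, B4=F, B6=F, B8=F, B9=F, B10=T, B10=F, B11=T
Answer: B1=F, B2=T, B2=F, B3=S, B3=E, B4=T, B4=F, B6=F, B8=F, B9=F, B10=T, B10=F, B11=T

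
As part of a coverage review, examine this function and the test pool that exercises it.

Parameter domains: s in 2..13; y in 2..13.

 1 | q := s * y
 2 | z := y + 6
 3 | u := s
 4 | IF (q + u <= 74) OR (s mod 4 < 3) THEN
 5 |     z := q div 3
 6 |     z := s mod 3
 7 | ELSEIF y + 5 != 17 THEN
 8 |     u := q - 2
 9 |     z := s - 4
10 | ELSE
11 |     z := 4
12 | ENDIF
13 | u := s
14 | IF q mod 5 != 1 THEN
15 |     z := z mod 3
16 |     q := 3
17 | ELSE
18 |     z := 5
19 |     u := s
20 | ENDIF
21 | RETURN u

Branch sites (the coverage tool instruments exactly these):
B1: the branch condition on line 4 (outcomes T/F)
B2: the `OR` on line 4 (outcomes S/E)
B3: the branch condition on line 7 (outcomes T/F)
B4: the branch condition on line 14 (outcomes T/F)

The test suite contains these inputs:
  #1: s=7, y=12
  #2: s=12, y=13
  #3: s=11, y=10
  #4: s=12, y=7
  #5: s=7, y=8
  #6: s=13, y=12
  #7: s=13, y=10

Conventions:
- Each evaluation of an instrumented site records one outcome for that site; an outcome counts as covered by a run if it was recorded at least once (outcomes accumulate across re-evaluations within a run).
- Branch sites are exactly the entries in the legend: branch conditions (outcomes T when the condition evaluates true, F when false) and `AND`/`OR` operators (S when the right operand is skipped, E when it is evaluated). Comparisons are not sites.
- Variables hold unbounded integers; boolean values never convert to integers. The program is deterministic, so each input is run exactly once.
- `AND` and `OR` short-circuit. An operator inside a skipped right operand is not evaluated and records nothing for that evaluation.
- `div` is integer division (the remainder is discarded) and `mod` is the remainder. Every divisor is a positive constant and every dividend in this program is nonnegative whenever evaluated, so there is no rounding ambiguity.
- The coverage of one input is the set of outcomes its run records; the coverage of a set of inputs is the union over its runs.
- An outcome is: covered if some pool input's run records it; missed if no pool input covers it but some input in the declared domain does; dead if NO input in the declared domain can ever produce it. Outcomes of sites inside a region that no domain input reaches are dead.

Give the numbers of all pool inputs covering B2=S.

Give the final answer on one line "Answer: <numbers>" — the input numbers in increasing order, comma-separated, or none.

input #1 (s=7, y=12): does not record B2=S
input #2 (s=12, y=13): does not record B2=S
input #3 (s=11, y=10): does not record B2=S
input #4 (s=12, y=7): does not record B2=S
input #5 (s=7, y=8): records B2=S
input #6 (s=13, y=12): does not record B2=S
input #7 (s=13, y=10): does not record B2=S

Answer: 5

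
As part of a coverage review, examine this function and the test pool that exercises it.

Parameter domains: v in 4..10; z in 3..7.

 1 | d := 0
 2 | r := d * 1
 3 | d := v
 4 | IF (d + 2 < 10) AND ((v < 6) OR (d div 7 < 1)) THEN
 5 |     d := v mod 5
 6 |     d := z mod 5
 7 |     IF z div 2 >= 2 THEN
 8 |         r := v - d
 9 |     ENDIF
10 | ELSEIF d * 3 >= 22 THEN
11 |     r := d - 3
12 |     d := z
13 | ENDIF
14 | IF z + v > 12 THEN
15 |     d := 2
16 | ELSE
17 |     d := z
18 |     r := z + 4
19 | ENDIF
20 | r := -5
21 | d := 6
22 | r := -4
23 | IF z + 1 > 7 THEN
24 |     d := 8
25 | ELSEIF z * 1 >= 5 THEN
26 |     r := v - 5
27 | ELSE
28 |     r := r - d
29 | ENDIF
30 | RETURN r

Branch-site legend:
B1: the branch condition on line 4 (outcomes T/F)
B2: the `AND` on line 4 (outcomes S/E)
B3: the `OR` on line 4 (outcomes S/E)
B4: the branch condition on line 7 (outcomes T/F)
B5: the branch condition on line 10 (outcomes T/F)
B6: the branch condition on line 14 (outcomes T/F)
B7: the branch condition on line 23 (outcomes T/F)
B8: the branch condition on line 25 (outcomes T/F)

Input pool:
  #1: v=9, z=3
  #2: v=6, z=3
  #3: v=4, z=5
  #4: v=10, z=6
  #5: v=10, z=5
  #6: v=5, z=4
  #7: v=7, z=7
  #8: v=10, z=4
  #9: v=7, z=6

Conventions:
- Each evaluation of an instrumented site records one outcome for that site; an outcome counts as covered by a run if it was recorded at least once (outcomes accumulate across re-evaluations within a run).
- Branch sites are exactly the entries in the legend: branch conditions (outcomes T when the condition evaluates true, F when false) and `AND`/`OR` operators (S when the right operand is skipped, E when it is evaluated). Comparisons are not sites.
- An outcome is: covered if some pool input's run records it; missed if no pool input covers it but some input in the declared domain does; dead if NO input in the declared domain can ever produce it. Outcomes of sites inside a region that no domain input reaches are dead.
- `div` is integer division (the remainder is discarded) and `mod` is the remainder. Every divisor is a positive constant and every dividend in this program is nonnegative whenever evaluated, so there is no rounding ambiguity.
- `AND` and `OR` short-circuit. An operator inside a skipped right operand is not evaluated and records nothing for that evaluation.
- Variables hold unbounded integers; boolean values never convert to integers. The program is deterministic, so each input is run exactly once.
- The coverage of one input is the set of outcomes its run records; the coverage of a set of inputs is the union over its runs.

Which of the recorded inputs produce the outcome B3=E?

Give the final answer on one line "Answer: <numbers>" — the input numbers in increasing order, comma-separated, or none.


input #1 (v=9, z=3): misses B3=E
input #2 (v=6, z=3): covers B3=E
input #3 (v=4, z=5): misses B3=E
input #4 (v=10, z=6): misses B3=E
input #5 (v=10, z=5): misses B3=E
input #6 (v=5, z=4): misses B3=E
input #7 (v=7, z=7): covers B3=E
input #8 (v=10, z=4): misses B3=E
input #9 (v=7, z=6): covers B3=E
Answer: 2, 7, 9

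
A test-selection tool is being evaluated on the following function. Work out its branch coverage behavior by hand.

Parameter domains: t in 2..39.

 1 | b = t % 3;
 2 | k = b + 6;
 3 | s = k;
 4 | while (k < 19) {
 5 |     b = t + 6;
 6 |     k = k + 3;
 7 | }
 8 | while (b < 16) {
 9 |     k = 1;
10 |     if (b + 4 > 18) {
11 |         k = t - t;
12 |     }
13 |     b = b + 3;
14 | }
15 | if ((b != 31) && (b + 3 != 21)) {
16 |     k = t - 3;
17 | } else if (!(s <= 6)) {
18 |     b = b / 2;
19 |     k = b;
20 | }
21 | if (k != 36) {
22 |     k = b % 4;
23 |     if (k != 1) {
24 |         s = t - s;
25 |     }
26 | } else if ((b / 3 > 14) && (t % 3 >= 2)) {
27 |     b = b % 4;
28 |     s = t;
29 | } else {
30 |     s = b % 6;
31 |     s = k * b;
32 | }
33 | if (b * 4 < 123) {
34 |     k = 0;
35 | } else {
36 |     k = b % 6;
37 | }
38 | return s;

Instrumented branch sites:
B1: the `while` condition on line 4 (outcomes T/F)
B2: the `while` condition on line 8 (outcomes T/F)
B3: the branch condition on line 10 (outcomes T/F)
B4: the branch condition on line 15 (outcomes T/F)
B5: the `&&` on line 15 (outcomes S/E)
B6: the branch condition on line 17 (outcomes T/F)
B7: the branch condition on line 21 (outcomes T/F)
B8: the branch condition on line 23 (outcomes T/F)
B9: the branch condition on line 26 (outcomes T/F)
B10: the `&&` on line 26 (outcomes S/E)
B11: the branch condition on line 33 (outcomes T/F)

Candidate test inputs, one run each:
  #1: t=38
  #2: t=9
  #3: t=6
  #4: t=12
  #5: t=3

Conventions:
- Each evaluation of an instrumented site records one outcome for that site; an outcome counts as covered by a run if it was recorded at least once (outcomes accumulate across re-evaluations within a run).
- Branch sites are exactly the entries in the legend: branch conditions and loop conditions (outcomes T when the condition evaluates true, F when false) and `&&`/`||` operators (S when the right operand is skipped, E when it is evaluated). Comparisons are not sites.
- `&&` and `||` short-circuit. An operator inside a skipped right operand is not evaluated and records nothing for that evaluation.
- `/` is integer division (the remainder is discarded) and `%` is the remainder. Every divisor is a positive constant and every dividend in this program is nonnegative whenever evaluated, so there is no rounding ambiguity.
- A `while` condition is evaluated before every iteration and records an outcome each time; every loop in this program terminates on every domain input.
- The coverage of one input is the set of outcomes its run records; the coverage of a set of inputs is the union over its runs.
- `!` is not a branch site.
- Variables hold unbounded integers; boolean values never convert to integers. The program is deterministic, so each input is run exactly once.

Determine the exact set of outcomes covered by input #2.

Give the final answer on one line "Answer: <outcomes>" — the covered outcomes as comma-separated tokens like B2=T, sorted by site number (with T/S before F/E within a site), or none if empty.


Simulating input #2 (t=9) step by step:
  B1->T, B1->T, B1->T, B1->T, B1->T, B1->F, B2->T, B3->T, B2->F, B5->E
  B4->F, B6->F, B7->T, B8->T, B11->T
distinct outcomes covered: B1=T, B1=F, B2=T, B2=F, B3=T, B4=F, B5=E, B6=F, B7=T, B8=T, B11=T
Answer: B1=T, B1=F, B2=T, B2=F, B3=T, B4=F, B5=E, B6=F, B7=T, B8=T, B11=T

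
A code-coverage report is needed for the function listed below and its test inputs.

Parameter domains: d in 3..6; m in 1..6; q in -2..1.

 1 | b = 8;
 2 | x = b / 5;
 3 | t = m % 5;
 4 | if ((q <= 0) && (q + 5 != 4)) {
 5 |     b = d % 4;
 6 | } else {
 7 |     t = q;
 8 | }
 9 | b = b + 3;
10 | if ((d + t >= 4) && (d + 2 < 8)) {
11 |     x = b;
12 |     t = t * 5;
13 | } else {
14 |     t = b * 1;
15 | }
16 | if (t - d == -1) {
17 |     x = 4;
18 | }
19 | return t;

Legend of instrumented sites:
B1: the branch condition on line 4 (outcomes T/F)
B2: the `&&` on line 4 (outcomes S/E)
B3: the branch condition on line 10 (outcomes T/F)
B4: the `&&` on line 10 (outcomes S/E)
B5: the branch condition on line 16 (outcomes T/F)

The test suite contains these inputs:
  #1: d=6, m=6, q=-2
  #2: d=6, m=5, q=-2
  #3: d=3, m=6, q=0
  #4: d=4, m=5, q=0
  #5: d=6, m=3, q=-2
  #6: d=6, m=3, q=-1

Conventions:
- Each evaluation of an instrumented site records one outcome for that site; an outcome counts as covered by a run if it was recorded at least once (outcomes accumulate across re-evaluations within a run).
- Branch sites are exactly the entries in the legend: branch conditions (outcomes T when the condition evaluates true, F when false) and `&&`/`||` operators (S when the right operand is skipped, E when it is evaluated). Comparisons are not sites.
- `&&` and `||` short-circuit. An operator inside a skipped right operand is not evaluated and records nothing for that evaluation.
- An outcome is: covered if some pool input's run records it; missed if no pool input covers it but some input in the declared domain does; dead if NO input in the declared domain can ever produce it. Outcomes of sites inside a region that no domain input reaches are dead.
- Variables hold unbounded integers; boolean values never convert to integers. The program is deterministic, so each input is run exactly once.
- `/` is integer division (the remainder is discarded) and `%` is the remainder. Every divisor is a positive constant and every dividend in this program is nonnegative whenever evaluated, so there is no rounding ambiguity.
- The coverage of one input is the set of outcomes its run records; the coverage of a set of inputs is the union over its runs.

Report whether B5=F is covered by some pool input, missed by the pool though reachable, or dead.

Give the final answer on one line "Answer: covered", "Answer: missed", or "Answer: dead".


B5=F is recorded by pool input(s) 3, 4, 6 -> covered
Answer: covered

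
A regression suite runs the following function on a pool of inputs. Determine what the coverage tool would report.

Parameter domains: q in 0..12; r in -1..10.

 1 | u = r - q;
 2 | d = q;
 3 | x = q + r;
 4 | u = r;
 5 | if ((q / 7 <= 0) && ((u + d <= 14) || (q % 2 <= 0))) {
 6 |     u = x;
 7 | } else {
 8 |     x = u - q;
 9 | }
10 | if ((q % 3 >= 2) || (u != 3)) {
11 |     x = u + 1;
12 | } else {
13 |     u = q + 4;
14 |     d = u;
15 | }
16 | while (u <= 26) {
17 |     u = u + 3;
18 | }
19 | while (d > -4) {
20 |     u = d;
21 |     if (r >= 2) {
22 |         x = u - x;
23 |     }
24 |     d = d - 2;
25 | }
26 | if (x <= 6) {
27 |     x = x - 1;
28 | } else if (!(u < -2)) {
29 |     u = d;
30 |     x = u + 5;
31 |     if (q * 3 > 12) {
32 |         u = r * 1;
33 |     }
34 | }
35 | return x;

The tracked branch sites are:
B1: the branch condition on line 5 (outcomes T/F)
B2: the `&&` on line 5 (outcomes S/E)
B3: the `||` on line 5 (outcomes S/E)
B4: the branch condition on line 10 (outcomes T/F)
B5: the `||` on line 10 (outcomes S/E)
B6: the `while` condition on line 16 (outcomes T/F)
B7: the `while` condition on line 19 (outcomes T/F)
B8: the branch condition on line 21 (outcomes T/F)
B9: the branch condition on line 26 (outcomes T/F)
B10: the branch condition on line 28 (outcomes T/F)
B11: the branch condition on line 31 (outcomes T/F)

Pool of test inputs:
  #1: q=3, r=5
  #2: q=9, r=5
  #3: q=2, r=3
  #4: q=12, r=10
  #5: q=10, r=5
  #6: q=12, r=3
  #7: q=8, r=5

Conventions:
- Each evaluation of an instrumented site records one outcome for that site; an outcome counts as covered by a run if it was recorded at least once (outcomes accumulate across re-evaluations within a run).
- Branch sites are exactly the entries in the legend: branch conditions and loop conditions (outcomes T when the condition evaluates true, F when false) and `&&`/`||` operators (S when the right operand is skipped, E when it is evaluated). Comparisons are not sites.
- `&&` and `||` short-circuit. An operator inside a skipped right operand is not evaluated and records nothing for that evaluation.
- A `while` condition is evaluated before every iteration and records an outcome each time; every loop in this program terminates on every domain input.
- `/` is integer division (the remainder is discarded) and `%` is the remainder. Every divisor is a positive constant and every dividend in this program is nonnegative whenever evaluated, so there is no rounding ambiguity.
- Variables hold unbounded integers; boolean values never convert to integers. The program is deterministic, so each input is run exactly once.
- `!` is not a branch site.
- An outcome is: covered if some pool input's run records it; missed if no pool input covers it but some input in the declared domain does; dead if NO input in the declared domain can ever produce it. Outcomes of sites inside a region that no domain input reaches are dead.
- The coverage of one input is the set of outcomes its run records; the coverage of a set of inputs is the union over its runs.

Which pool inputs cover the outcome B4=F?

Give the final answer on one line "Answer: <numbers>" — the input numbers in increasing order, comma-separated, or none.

input #1 (q=3, r=5): does not produce B4=F
input #2 (q=9, r=5): does not produce B4=F
input #3 (q=2, r=3): does not produce B4=F
input #4 (q=12, r=10): does not produce B4=F
input #5 (q=10, r=5): does not produce B4=F
input #6 (q=12, r=3): produces B4=F
input #7 (q=8, r=5): does not produce B4=F

Answer: 6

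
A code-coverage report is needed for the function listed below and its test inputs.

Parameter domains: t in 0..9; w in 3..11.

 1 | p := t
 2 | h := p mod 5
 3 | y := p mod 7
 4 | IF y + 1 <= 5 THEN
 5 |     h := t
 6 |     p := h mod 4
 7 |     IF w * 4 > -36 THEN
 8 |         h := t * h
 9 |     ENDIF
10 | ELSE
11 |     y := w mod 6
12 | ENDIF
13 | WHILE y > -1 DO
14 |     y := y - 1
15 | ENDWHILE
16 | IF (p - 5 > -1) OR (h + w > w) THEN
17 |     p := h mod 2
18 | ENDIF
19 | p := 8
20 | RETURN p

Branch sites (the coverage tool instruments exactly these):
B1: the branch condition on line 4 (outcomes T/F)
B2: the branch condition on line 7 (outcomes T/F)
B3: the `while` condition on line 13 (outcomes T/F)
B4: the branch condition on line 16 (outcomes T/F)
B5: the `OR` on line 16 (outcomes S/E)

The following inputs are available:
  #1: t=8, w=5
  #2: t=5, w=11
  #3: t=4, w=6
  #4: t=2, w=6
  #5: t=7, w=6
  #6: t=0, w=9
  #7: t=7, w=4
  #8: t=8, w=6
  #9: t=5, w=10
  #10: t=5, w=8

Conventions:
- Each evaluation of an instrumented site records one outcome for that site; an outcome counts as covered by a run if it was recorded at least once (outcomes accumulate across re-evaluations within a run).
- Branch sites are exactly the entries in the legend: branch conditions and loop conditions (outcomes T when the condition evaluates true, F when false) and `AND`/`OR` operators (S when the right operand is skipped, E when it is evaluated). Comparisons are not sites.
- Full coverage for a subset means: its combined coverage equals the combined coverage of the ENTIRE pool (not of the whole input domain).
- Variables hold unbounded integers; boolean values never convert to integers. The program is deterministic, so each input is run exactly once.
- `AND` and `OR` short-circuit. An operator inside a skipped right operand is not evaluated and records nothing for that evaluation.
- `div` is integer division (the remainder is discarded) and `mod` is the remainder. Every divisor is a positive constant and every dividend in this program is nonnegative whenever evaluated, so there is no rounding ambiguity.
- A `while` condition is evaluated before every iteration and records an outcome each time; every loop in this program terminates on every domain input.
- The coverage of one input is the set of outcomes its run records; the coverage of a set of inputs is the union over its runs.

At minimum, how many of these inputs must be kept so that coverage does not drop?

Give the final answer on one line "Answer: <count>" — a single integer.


run #1 (t=8, w=5) records B1=T, B2=T, B3=T, B3=F, B4=T, B5=E
run #2 (t=5, w=11) records B1=F, B3=T, B3=F, B4=T, B5=S
run #3 (t=4, w=6) records B1=T, B2=T, B3=T, B3=F, B4=T, B5=E
run #4 (t=2, w=6) records B1=T, B2=T, B3=T, B3=F, B4=T, B5=E
run #5 (t=7, w=6) records B1=T, B2=T, B3=T, B3=F, B4=T, B5=E
run #6 (t=0, w=9) records B1=T, B2=T, B3=T, B3=F, B4=F, B5=E
run #7 (t=7, w=4) records B1=T, B2=T, B3=T, B3=F, B4=T, B5=E
run #8 (t=8, w=6) records B1=T, B2=T, B3=T, B3=F, B4=T, B5=E
run #9 (t=5, w=10) records B1=F, B3=T, B3=F, B4=T, B5=S
run #10 (t=5, w=8) records B1=F, B3=T, B3=F, B4=T, B5=S
the full pool covers 9 outcomes: B1=T, B1=F, B2=T, B3=T, B3=F, B4=T, B4=F, B5=S, B5=E
size 1 is not enough: best union over all size-1 subsets is 6/9
inputs {2, 6} (size 2) cover everything; no size-2 subset with a lexicographically smaller index list covers all 9
Answer: 2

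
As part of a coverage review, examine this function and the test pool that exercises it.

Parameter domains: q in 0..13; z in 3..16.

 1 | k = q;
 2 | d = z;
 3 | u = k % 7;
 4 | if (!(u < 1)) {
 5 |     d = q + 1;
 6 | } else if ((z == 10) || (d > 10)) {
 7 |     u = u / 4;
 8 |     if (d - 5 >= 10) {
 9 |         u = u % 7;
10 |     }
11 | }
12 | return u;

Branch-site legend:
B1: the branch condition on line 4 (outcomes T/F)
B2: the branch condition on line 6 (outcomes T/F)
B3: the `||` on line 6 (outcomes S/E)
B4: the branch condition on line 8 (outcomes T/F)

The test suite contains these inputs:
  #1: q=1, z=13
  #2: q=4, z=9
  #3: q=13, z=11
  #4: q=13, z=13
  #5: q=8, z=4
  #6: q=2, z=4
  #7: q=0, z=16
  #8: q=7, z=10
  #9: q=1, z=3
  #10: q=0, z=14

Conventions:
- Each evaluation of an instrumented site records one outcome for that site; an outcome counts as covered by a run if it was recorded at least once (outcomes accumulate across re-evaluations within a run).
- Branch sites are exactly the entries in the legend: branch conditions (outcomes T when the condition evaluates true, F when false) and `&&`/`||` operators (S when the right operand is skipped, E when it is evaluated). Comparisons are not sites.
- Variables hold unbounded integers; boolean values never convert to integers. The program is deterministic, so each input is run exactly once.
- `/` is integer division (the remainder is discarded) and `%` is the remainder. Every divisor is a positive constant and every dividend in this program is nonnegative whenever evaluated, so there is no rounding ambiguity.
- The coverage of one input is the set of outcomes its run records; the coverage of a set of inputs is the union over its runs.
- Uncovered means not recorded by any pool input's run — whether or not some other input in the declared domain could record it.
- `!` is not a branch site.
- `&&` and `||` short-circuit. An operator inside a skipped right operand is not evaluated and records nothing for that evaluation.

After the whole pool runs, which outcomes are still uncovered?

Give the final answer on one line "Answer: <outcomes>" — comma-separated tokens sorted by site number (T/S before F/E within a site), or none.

#1 (q=1, z=13) -> B1->T; covered: B1=T
#2 (q=4, z=9) -> B1->T; covered: B1=T
#3 (q=13, z=11) -> B1->T; covered: B1=T
#4 (q=13, z=13) -> B1->T; covered: B1=T
#5 (q=8, z=4) -> B1->T; covered: B1=T
#6 (q=2, z=4) -> B1->T; covered: B1=T
#7 (q=0, z=16) -> B1->F, B3->E, B2->T, B4->T; covered: B1=F, B2=T, B3=E, B4=T
#8 (q=7, z=10) -> B1->F, B3->S, B2->T, B4->F; covered: B1=F, B2=T, B3=S, B4=F
#9 (q=1, z=3) -> B1->T; covered: B1=T
#10 (q=0, z=14) -> B1->F, B3->E, B2->T, B4->F; covered: B1=F, B2=T, B3=E, B4=F
union over the pool: B1=T, B1=F, B2=T, B3=S, B3=E, B4=T, B4=F
uncovered (1 of 8): B2=F

Answer: B2=F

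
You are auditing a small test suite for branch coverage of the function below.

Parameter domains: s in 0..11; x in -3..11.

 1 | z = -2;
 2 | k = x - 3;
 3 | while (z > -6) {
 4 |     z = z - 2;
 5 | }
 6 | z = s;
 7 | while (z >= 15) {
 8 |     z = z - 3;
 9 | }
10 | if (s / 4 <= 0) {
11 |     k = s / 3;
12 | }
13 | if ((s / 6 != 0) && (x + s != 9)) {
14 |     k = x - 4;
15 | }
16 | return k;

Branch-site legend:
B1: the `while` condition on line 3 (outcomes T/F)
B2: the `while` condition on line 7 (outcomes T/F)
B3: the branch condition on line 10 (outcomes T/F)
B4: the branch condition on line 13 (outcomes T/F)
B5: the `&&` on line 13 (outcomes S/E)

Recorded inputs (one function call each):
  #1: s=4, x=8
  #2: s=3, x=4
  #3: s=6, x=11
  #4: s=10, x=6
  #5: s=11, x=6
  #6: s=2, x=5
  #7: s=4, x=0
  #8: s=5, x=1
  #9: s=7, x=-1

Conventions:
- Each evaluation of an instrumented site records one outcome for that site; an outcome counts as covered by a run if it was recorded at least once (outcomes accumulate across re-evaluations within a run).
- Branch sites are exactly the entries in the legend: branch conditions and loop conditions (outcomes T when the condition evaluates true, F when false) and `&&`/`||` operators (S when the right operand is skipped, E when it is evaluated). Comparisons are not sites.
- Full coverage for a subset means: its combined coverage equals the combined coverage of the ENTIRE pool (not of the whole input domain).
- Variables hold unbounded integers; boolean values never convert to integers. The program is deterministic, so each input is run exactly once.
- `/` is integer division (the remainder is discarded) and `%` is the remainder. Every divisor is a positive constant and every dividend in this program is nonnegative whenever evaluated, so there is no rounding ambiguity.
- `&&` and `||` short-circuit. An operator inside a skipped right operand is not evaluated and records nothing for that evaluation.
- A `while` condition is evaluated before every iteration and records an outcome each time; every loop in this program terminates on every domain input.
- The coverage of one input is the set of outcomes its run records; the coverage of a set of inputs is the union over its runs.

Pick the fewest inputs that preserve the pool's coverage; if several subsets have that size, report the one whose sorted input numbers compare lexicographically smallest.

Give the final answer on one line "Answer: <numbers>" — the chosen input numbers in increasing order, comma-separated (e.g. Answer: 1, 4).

run #1 (s=4, x=8) runs B1->T, B1->T, B1->F, B2->F, B3->F, B5->S, B4->F; records B1=T, B1=F, B2=F, B3=F, B4=F, B5=S
run #2 (s=3, x=4) runs B1->T, B1->T, B1->F, B2->F, B3->T, B5->S, B4->F; records B1=T, B1=F, B2=F, B3=T, B4=F, B5=S
run #3 (s=6, x=11) runs B1->T, B1->T, B1->F, B2->F, B3->F, B5->E, B4->T; records B1=T, B1=F, B2=F, B3=F, B4=T, B5=E
run #4 (s=10, x=6) runs B1->T, B1->T, B1->F, B2->F, B3->F, B5->E, B4->T; records B1=T, B1=F, B2=F, B3=F, B4=T, B5=E
run #5 (s=11, x=6) runs B1->T, B1->T, B1->F, B2->F, B3->F, B5->E, B4->T; records B1=T, B1=F, B2=F, B3=F, B4=T, B5=E
run #6 (s=2, x=5) runs B1->T, B1->T, B1->F, B2->F, B3->T, B5->S, B4->F; records B1=T, B1=F, B2=F, B3=T, B4=F, B5=S
run #7 (s=4, x=0) runs B1->T, B1->T, B1->F, B2->F, B3->F, B5->S, B4->F; records B1=T, B1=F, B2=F, B3=F, B4=F, B5=S
run #8 (s=5, x=1) runs B1->T, B1->T, B1->F, B2->F, B3->F, B5->S, B4->F; records B1=T, B1=F, B2=F, B3=F, B4=F, B5=S
run #9 (s=7, x=-1) runs B1->T, B1->T, B1->F, B2->F, B3->F, B5->E, B4->T; records B1=T, B1=F, B2=F, B3=F, B4=T, B5=E
union over all inputs: B1=T, B1=F, B2=F, B3=T, B3=F, B4=T, B4=F, B5=S, B5=E (9 outcomes)
no size-1 subset reaches all 9 outcomes (best union: 6/9)
size 2: inputs {2, 3} cover all 9 outcomes, and no lexicographically smaller subset of this size does

Answer: 2, 3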